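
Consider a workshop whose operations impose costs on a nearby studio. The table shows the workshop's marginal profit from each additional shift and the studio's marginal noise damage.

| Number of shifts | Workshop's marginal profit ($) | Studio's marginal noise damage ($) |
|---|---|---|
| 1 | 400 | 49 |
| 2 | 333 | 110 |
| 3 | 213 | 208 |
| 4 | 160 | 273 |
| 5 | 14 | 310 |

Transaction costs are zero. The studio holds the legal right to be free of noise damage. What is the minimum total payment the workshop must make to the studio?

$367

Efficient level: marginal profit ≥ marginal noise damage through level 3, so k* = 3.
With the studio holding the right, the workshop must at least compensate total damage at k*: 49 + 110 + 208 = 367.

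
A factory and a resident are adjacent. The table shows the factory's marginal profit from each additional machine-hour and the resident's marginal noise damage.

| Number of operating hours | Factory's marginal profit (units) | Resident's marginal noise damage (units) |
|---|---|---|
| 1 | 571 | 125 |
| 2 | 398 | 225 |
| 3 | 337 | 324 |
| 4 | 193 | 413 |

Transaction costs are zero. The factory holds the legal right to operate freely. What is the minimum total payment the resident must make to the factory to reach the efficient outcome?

193

Left alone the factory would choose level 4 (marginal profit stays positive).
Efficient level: k* = 3 (marginal profit ≥ marginal noise damage through 3).
The resident must at least cover the factory's forgone profit from cutting 4→3: 193 = 193.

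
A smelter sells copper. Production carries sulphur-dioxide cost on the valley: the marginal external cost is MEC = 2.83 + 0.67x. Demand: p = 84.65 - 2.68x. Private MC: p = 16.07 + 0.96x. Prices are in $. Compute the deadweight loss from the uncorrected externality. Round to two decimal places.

Market equilibrium (private): 16.07 + 0.96x = 84.65 - 2.68x → x_m = 18.8407.
Social marginal cost = private MC + MEC = 18.90 + 1.63x.
Set SMC = demand: 18.90 + 1.63x = 84.65 - 2.68x → x* = 15.2552.
The loss is the area between SMC and demand from x* to x_m; with linear curves that's a triangle of height MEC(x_m).
DWL = ½ × 3.5855 × 15.4532 = 27.7037.

DWL = $27.70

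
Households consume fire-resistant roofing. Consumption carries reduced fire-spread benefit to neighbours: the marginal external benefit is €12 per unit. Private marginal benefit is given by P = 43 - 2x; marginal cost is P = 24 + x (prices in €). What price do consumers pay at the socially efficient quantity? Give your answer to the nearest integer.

P = €22

Social marginal benefit = demand + MEB = 55 - 2x.
Set SMB = MC: 55 - 2x = 24 + x → x* = 10.3333.
Consumer price on the demand curve at x*: 43 − 2×10.3333 = 22.3334.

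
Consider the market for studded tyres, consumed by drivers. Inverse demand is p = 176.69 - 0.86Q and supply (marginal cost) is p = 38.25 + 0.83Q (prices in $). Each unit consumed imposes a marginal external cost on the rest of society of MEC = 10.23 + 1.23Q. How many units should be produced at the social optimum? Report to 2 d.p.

Social marginal benefit = demand − MEC = 166.46 - 2.09Q.
Set SMB = MC: 166.46 - 2.09Q = 38.25 + 0.83Q → Q* = 43.9075.

Q* = 43.91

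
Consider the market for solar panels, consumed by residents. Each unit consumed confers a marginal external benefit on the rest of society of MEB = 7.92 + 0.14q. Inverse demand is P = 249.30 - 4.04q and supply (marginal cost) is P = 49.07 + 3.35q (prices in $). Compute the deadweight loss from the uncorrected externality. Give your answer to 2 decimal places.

DWL = $9.46

Market equilibrium (private): 49.07 + 3.35q = 249.30 - 4.04q → q_m = 27.0947.
Social marginal benefit = demand + MEB = 257.22 - 3.90q.
Set SMB = MC: 257.22 - 3.90q = 49.07 + 3.35q → q* = 28.7103.
Between q* and q_m the wedge SMB − MC runs linearly from 0 to MEB(q_m), so the loss is a triangle.
DWL = ½ × 1.6156 × 11.7133 = 9.4620.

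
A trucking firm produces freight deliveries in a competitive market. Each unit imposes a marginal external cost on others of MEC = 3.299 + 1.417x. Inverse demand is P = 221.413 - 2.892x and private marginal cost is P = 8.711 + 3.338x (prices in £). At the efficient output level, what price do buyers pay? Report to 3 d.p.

Social marginal cost = private MC + MEC = 12.010 + 4.755x.
Set SMC = demand: 12.010 + 4.755x = 221.413 - 2.892x → x* = 27.3837.
Consumer price on the demand curve at x*: 221.413 − 2.892×27.3837 = 142.2193.

P = £142.219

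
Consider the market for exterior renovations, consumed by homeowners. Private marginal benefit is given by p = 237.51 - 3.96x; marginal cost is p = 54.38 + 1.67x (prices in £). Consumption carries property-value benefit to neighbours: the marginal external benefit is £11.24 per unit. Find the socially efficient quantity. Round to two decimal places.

Social marginal benefit = demand + MEB = 248.75 - 3.96x.
Set SMB = MC: 248.75 - 3.96x = 54.38 + 1.67x → x* = 34.5240.

x* = 34.52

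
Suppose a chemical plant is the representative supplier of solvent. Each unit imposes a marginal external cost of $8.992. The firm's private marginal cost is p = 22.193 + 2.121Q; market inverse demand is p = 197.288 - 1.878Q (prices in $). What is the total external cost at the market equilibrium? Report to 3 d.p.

$393.712

Market equilibrium (private): 22.193 + 2.121Q = 197.288 - 1.878Q → Q_m = 43.7847.
Total external cost = MEC × Q_m = 8.992 × 43.7847 = 393.7120.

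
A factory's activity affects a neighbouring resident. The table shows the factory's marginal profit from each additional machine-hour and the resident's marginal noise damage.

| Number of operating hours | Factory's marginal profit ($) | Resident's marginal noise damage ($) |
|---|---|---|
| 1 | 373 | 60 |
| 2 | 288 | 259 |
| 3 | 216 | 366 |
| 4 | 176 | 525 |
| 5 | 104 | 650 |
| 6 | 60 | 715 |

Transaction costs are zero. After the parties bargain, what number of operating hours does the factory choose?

Bargaining reaches the level where marginal profit last exceeds marginal noise damage.
That holds through level 2 (288 ≥ 259) but not at 3 (216 < 366).

2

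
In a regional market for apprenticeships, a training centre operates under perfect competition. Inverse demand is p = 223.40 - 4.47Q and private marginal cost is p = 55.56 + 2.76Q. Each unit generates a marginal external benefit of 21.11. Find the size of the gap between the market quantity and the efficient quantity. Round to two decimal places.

2.92 units

Market equilibrium (private): 55.56 + 2.76Q = 223.40 - 4.47Q → Q_m = 23.2144.
Social marginal cost = private MC − MEB = 34.45 + 2.76Q.
Set SMC = demand: 34.45 + 2.76Q = 223.40 - 4.47Q → Q* = 26.1342.
Gap = |23.2144 − 26.1342| = 2.9198.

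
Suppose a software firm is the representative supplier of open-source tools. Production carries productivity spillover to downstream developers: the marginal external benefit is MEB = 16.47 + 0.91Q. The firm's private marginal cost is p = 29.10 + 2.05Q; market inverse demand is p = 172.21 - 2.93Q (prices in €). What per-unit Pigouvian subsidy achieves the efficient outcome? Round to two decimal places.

subsidy = €52.15 per unit

Social marginal cost = private MC − MEB = 12.63 + 1.14Q.
Set SMC = demand: 12.63 + 1.14Q = 172.21 - 2.93Q → Q* = 39.2088.
The Pigouvian subsidy equals MEB at Q*: 16.47 + 0.91×39.2088 = 52.1500.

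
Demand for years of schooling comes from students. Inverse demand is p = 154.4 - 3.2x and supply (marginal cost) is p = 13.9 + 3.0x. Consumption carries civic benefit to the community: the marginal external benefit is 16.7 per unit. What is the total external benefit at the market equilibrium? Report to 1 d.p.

378.4

Market equilibrium (private): 13.9 + 3.0x = 154.4 - 3.2x → x_m = 22.6613.
Total external benefit = MEB × x_m = 16.7 × 22.6613 = 378.4437.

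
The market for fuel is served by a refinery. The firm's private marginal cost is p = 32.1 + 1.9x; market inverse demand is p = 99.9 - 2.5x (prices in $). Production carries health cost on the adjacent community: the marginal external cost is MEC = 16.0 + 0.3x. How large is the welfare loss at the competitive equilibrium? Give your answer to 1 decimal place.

DWL = $45.2

Market equilibrium (private): 32.1 + 1.9x = 99.9 - 2.5x → x_m = 15.4091.
Social marginal cost = private MC + MEC = 48.1 + 2.2x.
Set SMC = demand: 48.1 + 2.2x = 99.9 - 2.5x → x* = 11.0213.
Between x* and x_m the wedge SMC − demand runs linearly from 0 to MEC(x_m), so the loss is a triangle.
DWL = ½ × 4.3878 × 20.6227 = 45.2441.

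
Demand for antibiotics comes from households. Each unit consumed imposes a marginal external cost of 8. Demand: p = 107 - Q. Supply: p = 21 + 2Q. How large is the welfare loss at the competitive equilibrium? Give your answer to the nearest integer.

DWL = 11

Market equilibrium (private): 21 + 2Q = 107 - Q → Q_m = 28.6667.
Social marginal benefit = demand − MEC = 99 - Q.
Set SMB = MC: 99 - Q = 21 + 2Q → Q* = 26.0000.
The welfare-loss triangle has base |Q_m − Q*| and height MEC(Q_m) (the vertical gap between SMB and MC is zero at Q* and MEC at Q_m).
DWL = ½ × 2.6667 × 8.0000 = 10.6668.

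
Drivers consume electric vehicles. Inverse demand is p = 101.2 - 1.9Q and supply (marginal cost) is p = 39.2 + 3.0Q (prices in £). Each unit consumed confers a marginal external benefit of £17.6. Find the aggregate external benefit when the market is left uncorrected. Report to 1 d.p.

£222.7

Market equilibrium (private): 39.2 + 3.0Q = 101.2 - 1.9Q → Q_m = 12.6531.
Total external benefit = MEB × Q_m = 17.6 × 12.6531 = 222.6946.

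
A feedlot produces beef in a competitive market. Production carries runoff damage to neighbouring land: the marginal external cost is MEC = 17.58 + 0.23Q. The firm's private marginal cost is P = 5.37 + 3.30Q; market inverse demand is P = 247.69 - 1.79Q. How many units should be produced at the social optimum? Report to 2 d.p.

Q* = 42.24

Social marginal cost = private MC + MEC = 22.95 + 3.53Q.
Set SMC = demand: 22.95 + 3.53Q = 247.69 - 1.79Q → Q* = 42.2444.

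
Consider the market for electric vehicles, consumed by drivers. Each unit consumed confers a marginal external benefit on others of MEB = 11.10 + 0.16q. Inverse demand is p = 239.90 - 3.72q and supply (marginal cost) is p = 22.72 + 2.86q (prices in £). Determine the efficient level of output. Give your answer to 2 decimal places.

q* = 35.56

Social marginal benefit = demand + MEB = 251.00 - 3.56q.
Set SMB = MC: 251.00 - 3.56q = 22.72 + 2.86q → q* = 35.5576.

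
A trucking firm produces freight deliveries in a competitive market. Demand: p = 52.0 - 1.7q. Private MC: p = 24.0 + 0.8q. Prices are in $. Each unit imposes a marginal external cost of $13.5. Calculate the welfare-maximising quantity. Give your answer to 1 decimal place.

q* = 5.8

Social marginal cost = private MC + MEC = 37.5 + 0.8q.
Set SMC = demand: 37.5 + 0.8q = 52.0 - 1.7q → q* = 5.8000.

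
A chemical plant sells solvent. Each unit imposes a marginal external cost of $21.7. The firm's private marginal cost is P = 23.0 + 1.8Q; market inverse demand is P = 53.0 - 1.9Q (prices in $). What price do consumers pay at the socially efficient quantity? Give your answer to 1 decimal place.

Social marginal cost = private MC + MEC = 44.7 + 1.8Q.
Set SMC = demand: 44.7 + 1.8Q = 53.0 - 1.9Q → Q* = 2.2432.
Consumer price on the demand curve at Q*: 53.0 − 1.9×2.2432 = 48.7379.

P = $48.7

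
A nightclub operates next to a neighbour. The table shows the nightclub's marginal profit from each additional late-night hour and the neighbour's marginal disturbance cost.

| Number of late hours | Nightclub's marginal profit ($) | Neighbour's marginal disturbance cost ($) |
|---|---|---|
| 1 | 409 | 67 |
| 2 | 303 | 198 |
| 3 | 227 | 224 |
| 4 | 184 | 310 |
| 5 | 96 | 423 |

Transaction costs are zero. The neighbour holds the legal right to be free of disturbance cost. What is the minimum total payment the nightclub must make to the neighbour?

Efficient level: marginal profit ≥ marginal disturbance cost through level 3, so k* = 3.
With the neighbour holding the right, the nightclub must at least compensate total damage at k*: 67 + 198 + 224 = 489.

$489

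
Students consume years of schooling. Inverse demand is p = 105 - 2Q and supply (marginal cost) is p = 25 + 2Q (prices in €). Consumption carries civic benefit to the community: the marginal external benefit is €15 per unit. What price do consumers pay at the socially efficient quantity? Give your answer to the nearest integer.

P = €58

Social marginal benefit = demand + MEB = 120 - 2Q.
Set SMB = MC: 120 - 2Q = 25 + 2Q → Q* = 23.7500.
Consumer price on the demand curve at Q*: 105 − 2×23.7500 = 57.5000.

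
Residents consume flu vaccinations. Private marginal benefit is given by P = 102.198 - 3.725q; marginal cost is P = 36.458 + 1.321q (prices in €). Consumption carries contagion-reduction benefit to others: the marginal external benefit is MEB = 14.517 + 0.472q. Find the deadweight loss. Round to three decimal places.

DWL = €46.687

Market equilibrium (private): 36.458 + 1.321q = 102.198 - 3.725q → q_m = 13.0281.
Social marginal benefit = demand + MEB = 116.715 - 3.253q.
Set SMB = MC: 116.715 - 3.253q = 36.458 + 1.321q → q* = 17.5463.
Height of the DWL triangle at q_m is SMB(q_m) − MC(q_m) = MEB(q_m) = 20.6663.
DWL = ½ × 4.5182 × 20.6663 = 46.6872.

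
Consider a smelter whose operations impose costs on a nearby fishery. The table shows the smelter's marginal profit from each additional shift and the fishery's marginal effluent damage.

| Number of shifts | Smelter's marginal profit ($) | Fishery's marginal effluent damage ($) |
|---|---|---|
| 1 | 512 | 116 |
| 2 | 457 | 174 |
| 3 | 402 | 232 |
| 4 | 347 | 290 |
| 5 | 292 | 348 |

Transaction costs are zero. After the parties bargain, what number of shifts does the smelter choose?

4

Bargaining reaches the level where marginal profit last exceeds marginal effluent damage.
That holds through level 4 (347 ≥ 290) but not at 5 (292 < 348).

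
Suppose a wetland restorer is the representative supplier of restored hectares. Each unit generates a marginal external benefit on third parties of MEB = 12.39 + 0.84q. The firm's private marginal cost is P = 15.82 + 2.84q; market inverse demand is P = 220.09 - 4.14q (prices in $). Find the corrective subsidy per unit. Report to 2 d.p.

Social marginal cost = private MC − MEB = 3.43 + 2.00q.
Set SMC = demand: 3.43 + 2.00q = 220.09 - 4.14q → q* = 35.2866.
The Pigouvian subsidy equals MEB at q*: 12.39 + 0.84×35.2866 = 42.0307.

subsidy = $42.03 per unit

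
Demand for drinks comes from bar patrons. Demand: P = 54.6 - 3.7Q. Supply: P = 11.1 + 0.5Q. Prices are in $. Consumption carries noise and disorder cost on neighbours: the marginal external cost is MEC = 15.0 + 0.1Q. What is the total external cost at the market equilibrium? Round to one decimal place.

$160.7

Market equilibrium (private): 11.1 + 0.5Q = 54.6 - 3.7Q → Q_m = 10.3571.
Total external cost = ∫₀^{Q_m} (15.0 + 0.1Q) dQ = 15.0×10.3571 + ½×0.1×10.3571² = 160.7200.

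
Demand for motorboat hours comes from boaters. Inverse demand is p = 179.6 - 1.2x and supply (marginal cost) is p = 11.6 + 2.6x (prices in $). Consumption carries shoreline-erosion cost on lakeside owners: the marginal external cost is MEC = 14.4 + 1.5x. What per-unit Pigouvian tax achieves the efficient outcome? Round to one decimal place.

Social marginal benefit = demand − MEC = 165.2 - 2.7x.
Set SMB = MC: 165.2 - 2.7x = 11.6 + 2.6x → x* = 28.9811.
The Pigouvian tax equals MEC at x*: 14.4 + 1.5×28.9811 = 57.8717.

tax = $57.9 per unit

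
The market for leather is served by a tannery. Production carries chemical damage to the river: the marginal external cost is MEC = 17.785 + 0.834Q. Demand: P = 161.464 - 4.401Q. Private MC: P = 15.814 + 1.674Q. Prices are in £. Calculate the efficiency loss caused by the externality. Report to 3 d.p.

Market equilibrium (private): 15.814 + 1.674Q = 161.464 - 4.401Q → Q_m = 23.9753.
Social marginal cost = private MC + MEC = 33.599 + 2.508Q.
Set SMC = demand: 33.599 + 2.508Q = 161.464 - 4.401Q → Q* = 18.5070.
Between Q* and Q_m the wedge SMC − demand runs linearly from 0 to MEC(Q_m), so the loss is a triangle.
DWL = ½ × 5.4683 × 37.7804 = 103.2973.

DWL = £103.297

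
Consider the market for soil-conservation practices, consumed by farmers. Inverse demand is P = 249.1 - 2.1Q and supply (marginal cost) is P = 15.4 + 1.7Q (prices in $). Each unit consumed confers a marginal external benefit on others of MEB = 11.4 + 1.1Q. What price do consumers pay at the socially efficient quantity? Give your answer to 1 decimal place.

P = $58.5

Social marginal benefit = demand + MEB = 260.5 - Q.
Set SMB = MC: 260.5 - Q = 15.4 + 1.7Q → Q* = 90.7778.
Consumer price on the demand curve at Q*: 249.1 − 2.1×90.7778 = 58.4666.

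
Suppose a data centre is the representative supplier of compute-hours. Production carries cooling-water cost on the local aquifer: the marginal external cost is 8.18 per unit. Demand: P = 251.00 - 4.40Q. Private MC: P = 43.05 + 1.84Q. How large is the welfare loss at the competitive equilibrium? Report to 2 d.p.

DWL = 5.36

Market equilibrium (private): 43.05 + 1.84Q = 251.00 - 4.40Q → Q_m = 33.3253.
Social marginal cost = private MC + MEC = 51.23 + 1.84Q.
Set SMC = demand: 51.23 + 1.84Q = 251.00 - 4.40Q → Q* = 32.0144.
Between Q* and Q_m the wedge SMC − demand runs linearly from 0 to MEC(Q_m), so the loss is a triangle.
DWL = ½ × 1.3109 × 8.1800 = 5.3616.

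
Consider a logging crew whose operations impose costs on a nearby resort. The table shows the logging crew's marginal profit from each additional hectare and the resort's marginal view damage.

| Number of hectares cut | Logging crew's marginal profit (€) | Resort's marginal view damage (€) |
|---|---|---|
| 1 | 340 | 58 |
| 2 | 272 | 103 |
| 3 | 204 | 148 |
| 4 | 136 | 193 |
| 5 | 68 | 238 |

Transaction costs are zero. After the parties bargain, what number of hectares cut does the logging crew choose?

Bargaining reaches the level where marginal profit last exceeds marginal view damage.
That holds through level 3 (204 ≥ 148) but not at 4 (136 < 193).

3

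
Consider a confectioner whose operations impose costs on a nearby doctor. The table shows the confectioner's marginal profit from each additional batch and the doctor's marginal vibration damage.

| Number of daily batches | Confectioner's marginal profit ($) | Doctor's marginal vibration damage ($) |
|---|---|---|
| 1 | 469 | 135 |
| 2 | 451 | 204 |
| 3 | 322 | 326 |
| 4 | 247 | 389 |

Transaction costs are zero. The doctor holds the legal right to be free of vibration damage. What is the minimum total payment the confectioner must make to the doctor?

Efficient level: marginal profit ≥ marginal vibration damage through level 2, so k* = 2.
With the doctor holding the right, the confectioner must at least compensate total damage at k*: 135 + 204 = 339.

$339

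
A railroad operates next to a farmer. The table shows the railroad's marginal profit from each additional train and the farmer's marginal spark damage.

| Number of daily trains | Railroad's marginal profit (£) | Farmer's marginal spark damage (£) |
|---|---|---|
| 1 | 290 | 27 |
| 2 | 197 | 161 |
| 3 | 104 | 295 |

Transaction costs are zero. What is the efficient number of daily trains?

2

Bargaining reaches the level where marginal profit last exceeds marginal spark damage.
That holds through level 2 (197 ≥ 161) but not at 3 (104 < 295).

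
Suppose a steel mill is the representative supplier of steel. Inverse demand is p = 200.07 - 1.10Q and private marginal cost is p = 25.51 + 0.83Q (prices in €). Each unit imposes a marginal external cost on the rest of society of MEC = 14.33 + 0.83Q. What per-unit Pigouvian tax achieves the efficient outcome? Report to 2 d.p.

tax = €62.52 per unit

Social marginal cost = private MC + MEC = 39.84 + 1.66Q.
Set SMC = demand: 39.84 + 1.66Q = 200.07 - 1.10Q → Q* = 58.0543.
The Pigouvian tax equals MEC at Q*: 14.33 + 0.83×58.0543 = 62.5151.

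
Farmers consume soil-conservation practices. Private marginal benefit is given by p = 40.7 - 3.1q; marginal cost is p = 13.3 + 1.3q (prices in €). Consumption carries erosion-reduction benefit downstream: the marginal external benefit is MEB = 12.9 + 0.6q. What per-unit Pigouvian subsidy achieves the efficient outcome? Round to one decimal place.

subsidy = €19.3 per unit

Social marginal benefit = demand + MEB = 53.6 - 2.5q.
Set SMB = MC: 53.6 - 2.5q = 13.3 + 1.3q → q* = 10.6053.
The Pigouvian subsidy equals MEB at q*: 12.9 + 0.6×10.6053 = 19.2632.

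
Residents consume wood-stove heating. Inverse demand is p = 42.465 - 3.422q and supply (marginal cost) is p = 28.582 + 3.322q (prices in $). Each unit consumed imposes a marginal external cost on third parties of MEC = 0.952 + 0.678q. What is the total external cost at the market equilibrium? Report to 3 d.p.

Market equilibrium (private): 28.582 + 3.322q = 42.465 - 3.422q → q_m = 2.0586.
Total external cost = ∫₀^{q_m} (0.952 + 0.678q) dq = 0.952×2.0586 + ½×0.678×2.0586² = 3.3964.

$3.396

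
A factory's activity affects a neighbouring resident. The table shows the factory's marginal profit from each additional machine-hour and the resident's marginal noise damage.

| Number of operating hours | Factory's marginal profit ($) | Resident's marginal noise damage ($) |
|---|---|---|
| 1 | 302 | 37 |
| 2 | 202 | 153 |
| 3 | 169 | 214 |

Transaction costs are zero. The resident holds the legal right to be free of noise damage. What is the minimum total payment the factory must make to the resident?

$190

Efficient level: marginal profit ≥ marginal noise damage through level 2, so k* = 2.
With the resident holding the right, the factory must at least compensate total damage at k*: 37 + 153 = 190.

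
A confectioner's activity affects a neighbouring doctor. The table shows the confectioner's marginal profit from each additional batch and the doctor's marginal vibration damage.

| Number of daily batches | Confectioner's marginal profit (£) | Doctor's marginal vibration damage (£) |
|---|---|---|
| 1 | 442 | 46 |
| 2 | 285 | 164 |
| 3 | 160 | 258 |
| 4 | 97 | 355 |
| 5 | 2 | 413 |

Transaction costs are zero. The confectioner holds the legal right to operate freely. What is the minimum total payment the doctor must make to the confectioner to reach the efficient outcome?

Left alone the confectioner would choose level 5 (marginal profit stays positive).
Efficient level: k* = 2 (marginal profit ≥ marginal vibration damage through 2).
The doctor must at least cover the confectioner's forgone profit from cutting 5→2: 160 + 97 + 2 = 259.

£259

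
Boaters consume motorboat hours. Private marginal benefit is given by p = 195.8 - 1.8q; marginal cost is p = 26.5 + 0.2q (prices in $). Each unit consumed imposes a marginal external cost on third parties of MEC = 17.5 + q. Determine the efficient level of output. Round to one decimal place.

Social marginal benefit = demand − MEC = 178.3 - 2.8q.
Set SMB = MC: 178.3 - 2.8q = 26.5 + 0.2q → q* = 50.6000.

q* = 50.6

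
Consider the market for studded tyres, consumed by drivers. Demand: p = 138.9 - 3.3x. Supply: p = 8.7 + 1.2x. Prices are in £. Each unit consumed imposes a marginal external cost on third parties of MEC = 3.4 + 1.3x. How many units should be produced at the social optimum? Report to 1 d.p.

x* = 21.9

Social marginal benefit = demand − MEC = 135.5 - 4.6x.
Set SMB = MC: 135.5 - 4.6x = 8.7 + 1.2x → x* = 21.8621.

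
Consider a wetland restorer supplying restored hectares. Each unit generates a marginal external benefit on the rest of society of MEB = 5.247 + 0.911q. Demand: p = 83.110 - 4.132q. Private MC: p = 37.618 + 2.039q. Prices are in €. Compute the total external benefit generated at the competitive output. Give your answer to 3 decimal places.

€63.434

Market equilibrium (private): 37.618 + 2.039q = 83.110 - 4.132q → q_m = 7.3719.
Total external benefit = ∫₀^{q_m} (5.247 + 0.911q) dq = 5.247×7.3719 + ½×0.911×7.3719² = 63.4345.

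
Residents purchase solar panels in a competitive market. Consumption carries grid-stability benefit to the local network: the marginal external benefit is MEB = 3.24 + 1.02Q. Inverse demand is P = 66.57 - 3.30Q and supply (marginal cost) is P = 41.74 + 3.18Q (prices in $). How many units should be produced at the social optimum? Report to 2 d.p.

Q* = 5.14

Social marginal benefit = demand + MEB = 69.81 - 2.28Q.
Set SMB = MC: 69.81 - 2.28Q = 41.74 + 3.18Q → Q* = 5.1410.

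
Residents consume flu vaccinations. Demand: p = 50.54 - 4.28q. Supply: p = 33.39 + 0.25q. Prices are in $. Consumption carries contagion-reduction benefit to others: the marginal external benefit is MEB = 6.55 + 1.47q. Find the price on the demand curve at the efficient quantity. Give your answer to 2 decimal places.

Social marginal benefit = demand + MEB = 57.09 - 2.81q.
Set SMB = MC: 57.09 - 2.81q = 33.39 + 0.25q → q* = 7.7451.
Consumer price on the demand curve at q*: 50.54 − 4.28×7.7451 = 17.3910.

P = $17.39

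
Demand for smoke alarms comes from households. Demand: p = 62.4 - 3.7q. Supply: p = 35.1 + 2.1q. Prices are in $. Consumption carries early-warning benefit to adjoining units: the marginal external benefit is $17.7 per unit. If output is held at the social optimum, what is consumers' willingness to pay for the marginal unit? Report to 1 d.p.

P = $33.7

Social marginal benefit = demand + MEB = 80.1 - 3.7q.
Set SMB = MC: 80.1 - 3.7q = 35.1 + 2.1q → q* = 7.7586.
Consumer price on the demand curve at q*: 62.4 − 3.7×7.7586 = 33.6932.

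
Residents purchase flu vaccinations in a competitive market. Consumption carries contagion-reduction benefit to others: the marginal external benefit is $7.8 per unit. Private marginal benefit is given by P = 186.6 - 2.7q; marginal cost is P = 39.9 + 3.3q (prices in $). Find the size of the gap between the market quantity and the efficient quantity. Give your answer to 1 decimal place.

1.3 units

Market equilibrium (private): 39.9 + 3.3q = 186.6 - 2.7q → q_m = 24.4500.
Social marginal benefit = demand + MEB = 194.4 - 2.7q.
Set SMB = MC: 194.4 - 2.7q = 39.9 + 3.3q → q* = 25.7500.
Gap = |24.4500 − 25.7500| = 1.3000.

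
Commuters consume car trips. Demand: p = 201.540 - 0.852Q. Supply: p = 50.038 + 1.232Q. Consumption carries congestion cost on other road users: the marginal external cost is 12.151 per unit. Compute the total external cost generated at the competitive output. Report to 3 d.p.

883.350

Market equilibrium (private): 50.038 + 1.232Q = 201.540 - 0.852Q → Q_m = 72.6977.
Total external cost = MEC × Q_m = 12.151 × 72.6977 = 883.3498.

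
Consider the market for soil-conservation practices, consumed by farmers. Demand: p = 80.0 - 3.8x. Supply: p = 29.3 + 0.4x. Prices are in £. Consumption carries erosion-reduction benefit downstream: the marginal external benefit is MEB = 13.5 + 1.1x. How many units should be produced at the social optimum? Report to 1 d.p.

Social marginal benefit = demand + MEB = 93.5 - 2.7x.
Set SMB = MC: 93.5 - 2.7x = 29.3 + 0.4x → x* = 20.7097.

x* = 20.7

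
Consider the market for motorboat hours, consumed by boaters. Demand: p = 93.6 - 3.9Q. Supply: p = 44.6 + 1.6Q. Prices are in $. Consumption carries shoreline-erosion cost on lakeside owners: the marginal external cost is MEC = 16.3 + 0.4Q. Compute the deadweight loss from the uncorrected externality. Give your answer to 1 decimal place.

DWL = $33.4

Market equilibrium (private): 44.6 + 1.6Q = 93.6 - 3.9Q → Q_m = 8.9091.
Social marginal benefit = demand − MEC = 77.3 - 4.3Q.
Set SMB = MC: 77.3 - 4.3Q = 44.6 + 1.6Q → Q* = 5.5424.
Between Q* and Q_m the wedge MC − SMB runs linearly from 0 to MEC(Q_m), so the loss is a triangle.
DWL = ½ × 3.3667 × 19.8636 = 33.4374.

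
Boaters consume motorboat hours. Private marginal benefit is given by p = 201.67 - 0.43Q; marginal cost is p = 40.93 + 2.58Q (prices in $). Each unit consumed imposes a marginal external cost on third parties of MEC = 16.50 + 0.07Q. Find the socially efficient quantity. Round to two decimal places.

Social marginal benefit = demand − MEC = 185.17 - 0.50Q.
Set SMB = MC: 185.17 - 0.50Q = 40.93 + 2.58Q → Q* = 46.8312.

Q* = 46.83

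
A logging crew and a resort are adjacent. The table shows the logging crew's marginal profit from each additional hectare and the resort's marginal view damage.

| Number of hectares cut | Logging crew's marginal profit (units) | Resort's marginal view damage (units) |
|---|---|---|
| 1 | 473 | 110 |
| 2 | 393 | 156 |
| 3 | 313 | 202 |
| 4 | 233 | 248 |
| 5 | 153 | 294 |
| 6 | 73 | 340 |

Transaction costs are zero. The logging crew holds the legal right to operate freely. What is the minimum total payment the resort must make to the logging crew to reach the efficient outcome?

Left alone the logging crew would choose level 6 (marginal profit stays positive).
Efficient level: k* = 3 (marginal profit ≥ marginal view damage through 3).
The resort must at least cover the logging crew's forgone profit from cutting 6→3: 233 + 153 + 73 = 459.

459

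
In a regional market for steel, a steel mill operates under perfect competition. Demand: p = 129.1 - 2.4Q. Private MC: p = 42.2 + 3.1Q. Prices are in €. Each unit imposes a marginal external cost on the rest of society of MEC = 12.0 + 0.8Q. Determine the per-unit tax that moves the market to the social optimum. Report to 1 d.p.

Social marginal cost = private MC + MEC = 54.2 + 3.9Q.
Set SMC = demand: 54.2 + 3.9Q = 129.1 - 2.4Q → Q* = 11.8889.
The Pigouvian tax equals MEC at Q*: 12.0 + 0.8×11.8889 = 21.5111.

tax = €21.5 per unit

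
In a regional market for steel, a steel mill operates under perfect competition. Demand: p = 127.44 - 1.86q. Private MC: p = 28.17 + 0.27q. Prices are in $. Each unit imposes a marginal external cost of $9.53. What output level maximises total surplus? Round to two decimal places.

Social marginal cost = private MC + MEC = 37.70 + 0.27q.
Set SMC = demand: 37.70 + 0.27q = 127.44 - 1.86q → q* = 42.1315.

q* = 42.13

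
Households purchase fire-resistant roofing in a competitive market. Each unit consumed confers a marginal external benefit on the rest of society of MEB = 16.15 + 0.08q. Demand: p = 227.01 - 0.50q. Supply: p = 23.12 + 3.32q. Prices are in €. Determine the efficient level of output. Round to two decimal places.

q* = 58.83

Social marginal benefit = demand + MEB = 243.16 - 0.42q.
Set SMB = MC: 243.16 - 0.42q = 23.12 + 3.32q → q* = 58.8342.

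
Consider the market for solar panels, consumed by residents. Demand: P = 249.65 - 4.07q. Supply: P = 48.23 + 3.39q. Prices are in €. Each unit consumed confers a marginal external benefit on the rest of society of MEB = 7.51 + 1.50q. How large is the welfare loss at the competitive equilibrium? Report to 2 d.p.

DWL = €193.37

Market equilibrium (private): 48.23 + 3.39q = 249.65 - 4.07q → q_m = 27.0000.
Social marginal benefit = demand + MEB = 257.16 - 2.57q.
Set SMB = MC: 257.16 - 2.57q = 48.23 + 3.39q → q* = 35.0554.
Between q* and q_m the wedge SMB − MC runs linearly from 0 to MEB(q_m), so the loss is a triangle.
DWL = ½ × 8.0554 × 48.0100 = 193.3699.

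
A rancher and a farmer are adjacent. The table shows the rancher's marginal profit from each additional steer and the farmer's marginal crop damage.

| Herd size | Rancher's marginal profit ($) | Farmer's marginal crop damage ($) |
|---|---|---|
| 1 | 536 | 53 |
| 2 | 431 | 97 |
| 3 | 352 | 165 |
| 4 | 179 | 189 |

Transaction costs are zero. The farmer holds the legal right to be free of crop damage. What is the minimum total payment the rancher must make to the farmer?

Efficient level: marginal profit ≥ marginal crop damage through level 3, so k* = 3.
With the farmer holding the right, the rancher must at least compensate total damage at k*: 53 + 97 + 165 = 315.

$315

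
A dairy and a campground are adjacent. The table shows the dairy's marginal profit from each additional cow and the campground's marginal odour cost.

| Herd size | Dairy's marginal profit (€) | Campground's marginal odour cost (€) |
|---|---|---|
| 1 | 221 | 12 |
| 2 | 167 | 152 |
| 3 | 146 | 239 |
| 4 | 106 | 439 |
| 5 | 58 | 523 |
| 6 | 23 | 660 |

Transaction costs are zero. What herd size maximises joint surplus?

Bargaining reaches the level where marginal profit last exceeds marginal odour cost.
That holds through level 2 (167 ≥ 152) but not at 3 (146 < 239).

2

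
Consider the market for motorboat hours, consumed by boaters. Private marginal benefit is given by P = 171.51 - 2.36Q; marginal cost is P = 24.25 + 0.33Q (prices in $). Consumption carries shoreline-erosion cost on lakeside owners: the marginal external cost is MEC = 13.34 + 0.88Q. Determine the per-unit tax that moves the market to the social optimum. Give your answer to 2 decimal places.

Social marginal benefit = demand − MEC = 158.17 - 3.24Q.
Set SMB = MC: 158.17 - 3.24Q = 24.25 + 0.33Q → Q* = 37.5126.
The Pigouvian tax equals MEC at Q*: 13.34 + 0.88×37.5126 = 46.3511.

tax = $46.35 per unit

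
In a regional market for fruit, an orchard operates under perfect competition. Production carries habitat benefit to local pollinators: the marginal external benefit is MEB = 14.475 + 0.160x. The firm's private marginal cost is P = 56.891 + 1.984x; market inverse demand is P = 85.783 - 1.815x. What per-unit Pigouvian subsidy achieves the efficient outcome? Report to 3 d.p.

Social marginal cost = private MC − MEB = 42.416 + 1.824x.
Set SMC = demand: 42.416 + 1.824x = 85.783 - 1.815x → x* = 11.9173.
The Pigouvian subsidy equals MEB at x*: 14.475 + 0.160×11.9173 = 16.3818.

subsidy = 16.382 per unit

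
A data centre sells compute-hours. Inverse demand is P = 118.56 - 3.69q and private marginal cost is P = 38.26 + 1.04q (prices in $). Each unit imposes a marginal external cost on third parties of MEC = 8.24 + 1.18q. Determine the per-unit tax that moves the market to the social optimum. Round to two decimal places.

Social marginal cost = private MC + MEC = 46.50 + 2.22q.
Set SMC = demand: 46.50 + 2.22q = 118.56 - 3.69q → q* = 12.1929.
The Pigouvian tax equals MEC at q*: 8.24 + 1.18×12.1929 = 22.6276.

tax = $22.63 per unit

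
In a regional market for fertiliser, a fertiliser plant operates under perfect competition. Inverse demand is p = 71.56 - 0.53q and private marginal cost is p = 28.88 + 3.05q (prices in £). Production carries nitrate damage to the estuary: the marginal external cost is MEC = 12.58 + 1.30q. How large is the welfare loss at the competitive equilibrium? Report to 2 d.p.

DWL = £80.78

Market equilibrium (private): 28.88 + 3.05q = 71.56 - 0.53q → q_m = 11.9218.
Social marginal cost = private MC + MEC = 41.46 + 4.35q.
Set SMC = demand: 41.46 + 4.35q = 71.56 - 0.53q → q* = 6.1680.
Between q* and q_m the wedge SMC − demand runs linearly from 0 to MEC(q_m), so the loss is a triangle.
DWL = ½ × 5.7538 × 28.0783 = 80.7785.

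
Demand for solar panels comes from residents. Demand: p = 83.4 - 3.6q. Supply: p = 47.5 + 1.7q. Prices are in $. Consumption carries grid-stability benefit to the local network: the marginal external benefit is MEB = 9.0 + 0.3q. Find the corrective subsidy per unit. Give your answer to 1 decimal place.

Social marginal benefit = demand + MEB = 92.4 - 3.3q.
Set SMB = MC: 92.4 - 3.3q = 47.5 + 1.7q → q* = 8.9800.
The Pigouvian subsidy equals MEB at q*: 9.0 + 0.3×8.9800 = 11.6940.

subsidy = $11.7 per unit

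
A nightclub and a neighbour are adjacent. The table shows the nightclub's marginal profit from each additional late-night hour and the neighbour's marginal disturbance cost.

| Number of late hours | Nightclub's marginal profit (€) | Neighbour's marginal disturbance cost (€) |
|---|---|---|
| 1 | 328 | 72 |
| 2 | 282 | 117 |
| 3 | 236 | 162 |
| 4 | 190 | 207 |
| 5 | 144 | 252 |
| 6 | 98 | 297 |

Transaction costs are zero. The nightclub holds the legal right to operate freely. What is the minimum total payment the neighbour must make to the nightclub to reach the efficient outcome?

Left alone the nightclub would choose level 6 (marginal profit stays positive).
Efficient level: k* = 3 (marginal profit ≥ marginal disturbance cost through 3).
The neighbour must at least cover the nightclub's forgone profit from cutting 6→3: 190 + 144 + 98 = 432.

€432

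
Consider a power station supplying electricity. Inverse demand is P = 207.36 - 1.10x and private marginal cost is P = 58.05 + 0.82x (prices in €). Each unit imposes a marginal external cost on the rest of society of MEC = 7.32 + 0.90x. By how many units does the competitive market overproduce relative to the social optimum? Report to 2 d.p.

27.41 units

Market equilibrium (private): 58.05 + 0.82x = 207.36 - 1.10x → x_m = 77.7656.
Social marginal cost = private MC + MEC = 65.37 + 1.72x.
Set SMC = demand: 65.37 + 1.72x = 207.36 - 1.10x → x* = 50.3511.
Gap = |77.7656 − 50.3511| = 27.4145.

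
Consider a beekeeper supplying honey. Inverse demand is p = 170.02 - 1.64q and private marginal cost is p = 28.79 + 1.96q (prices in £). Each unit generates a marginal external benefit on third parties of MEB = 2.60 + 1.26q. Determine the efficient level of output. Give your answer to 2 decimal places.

q* = 61.47

Social marginal cost = private MC − MEB = 26.19 + 0.70q.
Set SMC = demand: 26.19 + 0.70q = 170.02 - 1.64q → q* = 61.4658.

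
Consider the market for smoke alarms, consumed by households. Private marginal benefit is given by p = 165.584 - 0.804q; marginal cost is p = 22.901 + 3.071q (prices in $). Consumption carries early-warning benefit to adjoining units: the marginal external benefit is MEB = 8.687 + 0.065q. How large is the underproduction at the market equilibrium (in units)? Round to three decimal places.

Market equilibrium (private): 22.901 + 3.071q = 165.584 - 0.804q → q_m = 36.8214.
Social marginal benefit = demand + MEB = 174.271 - 0.739q.
Set SMB = MC: 174.271 - 0.739q = 22.901 + 3.071q → q* = 39.7297.
Gap = |36.8214 − 39.7297| = 2.9083.

2.908 units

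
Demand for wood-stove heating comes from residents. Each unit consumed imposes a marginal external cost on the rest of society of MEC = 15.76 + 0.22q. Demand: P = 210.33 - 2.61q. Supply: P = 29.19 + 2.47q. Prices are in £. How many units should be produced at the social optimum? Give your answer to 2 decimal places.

q* = 31.20

Social marginal benefit = demand − MEC = 194.57 - 2.83q.
Set SMB = MC: 194.57 - 2.83q = 29.19 + 2.47q → q* = 31.2038.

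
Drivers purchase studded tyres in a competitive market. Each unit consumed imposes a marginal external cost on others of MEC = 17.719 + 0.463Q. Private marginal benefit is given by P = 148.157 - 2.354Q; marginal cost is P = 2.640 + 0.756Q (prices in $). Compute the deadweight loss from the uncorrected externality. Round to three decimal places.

DWL = $217.045

Market equilibrium (private): 2.640 + 0.756Q = 148.157 - 2.354Q → Q_m = 46.7900.
Social marginal benefit = demand − MEC = 130.438 - 2.817Q.
Set SMB = MC: 130.438 - 2.817Q = 2.640 + 0.756Q → Q* = 35.7677.
The welfare-loss triangle has base |Q_m − Q*| and height MEC(Q_m) (the vertical gap between SMB and MC is zero at Q* and MEC at Q_m).
DWL = ½ × 11.0223 × 39.3828 = 217.0445.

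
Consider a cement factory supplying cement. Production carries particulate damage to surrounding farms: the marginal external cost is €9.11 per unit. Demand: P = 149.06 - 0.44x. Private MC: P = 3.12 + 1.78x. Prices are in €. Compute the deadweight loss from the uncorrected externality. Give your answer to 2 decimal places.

DWL = €18.69

Market equilibrium (private): 3.12 + 1.78x = 149.06 - 0.44x → x_m = 65.7387.
Social marginal cost = private MC + MEC = 12.23 + 1.78x.
Set SMC = demand: 12.23 + 1.78x = 149.06 - 0.44x → x* = 61.6351.
The welfare-loss triangle has base |x_m − x*| and height MEC(x_m) (the vertical gap between SMC and demand is zero at x* and MEC at x_m).
DWL = ½ × 4.1036 × 9.1100 = 18.6919.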